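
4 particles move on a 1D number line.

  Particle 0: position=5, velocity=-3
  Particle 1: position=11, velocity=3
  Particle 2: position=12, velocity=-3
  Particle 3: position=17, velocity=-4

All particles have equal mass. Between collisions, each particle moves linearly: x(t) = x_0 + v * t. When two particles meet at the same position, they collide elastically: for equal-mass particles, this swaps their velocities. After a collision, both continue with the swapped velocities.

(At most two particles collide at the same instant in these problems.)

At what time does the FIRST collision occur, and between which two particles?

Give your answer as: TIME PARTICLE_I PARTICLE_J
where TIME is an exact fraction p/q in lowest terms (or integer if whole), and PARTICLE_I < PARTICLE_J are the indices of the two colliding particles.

Pair (0,1): pos 5,11 vel -3,3 -> not approaching (rel speed -6 <= 0)
Pair (1,2): pos 11,12 vel 3,-3 -> gap=1, closing at 6/unit, collide at t=1/6
Pair (2,3): pos 12,17 vel -3,-4 -> gap=5, closing at 1/unit, collide at t=5
Earliest collision: t=1/6 between 1 and 2

Answer: 1/6 1 2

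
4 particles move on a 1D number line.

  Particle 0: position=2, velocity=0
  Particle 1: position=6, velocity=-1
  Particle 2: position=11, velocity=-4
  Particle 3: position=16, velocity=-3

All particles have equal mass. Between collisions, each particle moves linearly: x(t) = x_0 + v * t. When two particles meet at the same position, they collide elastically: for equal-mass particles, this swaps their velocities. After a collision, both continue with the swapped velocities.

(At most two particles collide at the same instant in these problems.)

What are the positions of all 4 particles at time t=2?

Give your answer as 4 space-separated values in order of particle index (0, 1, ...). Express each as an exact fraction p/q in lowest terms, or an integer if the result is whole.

Answer: 2 3 4 10

Derivation:
Collision at t=5/3: particles 1 and 2 swap velocities; positions: p0=2 p1=13/3 p2=13/3 p3=11; velocities now: v0=0 v1=-4 v2=-1 v3=-3
Advance to t=2 (no further collisions before then); velocities: v0=0 v1=-4 v2=-1 v3=-3; positions = 2 3 4 10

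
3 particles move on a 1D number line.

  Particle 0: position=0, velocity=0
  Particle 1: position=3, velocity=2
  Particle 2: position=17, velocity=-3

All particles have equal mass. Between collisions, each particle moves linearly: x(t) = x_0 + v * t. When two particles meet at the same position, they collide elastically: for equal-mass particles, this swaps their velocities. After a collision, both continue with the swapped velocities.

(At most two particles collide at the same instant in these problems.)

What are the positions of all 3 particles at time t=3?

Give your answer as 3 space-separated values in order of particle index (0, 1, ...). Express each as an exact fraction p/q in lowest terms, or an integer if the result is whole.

Collision at t=14/5: particles 1 and 2 swap velocities; positions: p0=0 p1=43/5 p2=43/5; velocities now: v0=0 v1=-3 v2=2
Advance to t=3 (no further collisions before then); velocities: v0=0 v1=-3 v2=2; positions = 0 8 9

Answer: 0 8 9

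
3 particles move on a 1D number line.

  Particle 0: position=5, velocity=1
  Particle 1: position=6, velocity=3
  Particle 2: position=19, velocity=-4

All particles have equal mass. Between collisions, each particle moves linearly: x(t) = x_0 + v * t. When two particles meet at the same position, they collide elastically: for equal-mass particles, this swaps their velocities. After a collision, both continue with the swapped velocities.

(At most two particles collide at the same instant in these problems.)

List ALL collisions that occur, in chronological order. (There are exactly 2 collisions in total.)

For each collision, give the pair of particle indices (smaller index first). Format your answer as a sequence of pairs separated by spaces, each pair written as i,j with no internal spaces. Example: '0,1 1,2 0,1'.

Answer: 1,2 0,1

Derivation:
Collision at t=13/7: particles 1 and 2 swap velocities; positions: p0=48/7 p1=81/7 p2=81/7; velocities now: v0=1 v1=-4 v2=3
Collision at t=14/5: particles 0 and 1 swap velocities; positions: p0=39/5 p1=39/5 p2=72/5; velocities now: v0=-4 v1=1 v2=3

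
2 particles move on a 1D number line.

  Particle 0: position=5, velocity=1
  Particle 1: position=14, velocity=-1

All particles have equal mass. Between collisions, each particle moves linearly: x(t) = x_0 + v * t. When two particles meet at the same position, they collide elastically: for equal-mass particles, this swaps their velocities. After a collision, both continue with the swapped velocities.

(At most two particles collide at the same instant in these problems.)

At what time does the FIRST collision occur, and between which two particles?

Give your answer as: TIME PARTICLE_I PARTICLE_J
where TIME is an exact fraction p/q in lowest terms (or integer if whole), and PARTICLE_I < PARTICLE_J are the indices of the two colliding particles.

Answer: 9/2 0 1

Derivation:
Pair (0,1): pos 5,14 vel 1,-1 -> gap=9, closing at 2/unit, collide at t=9/2
Earliest collision: t=9/2 between 0 and 1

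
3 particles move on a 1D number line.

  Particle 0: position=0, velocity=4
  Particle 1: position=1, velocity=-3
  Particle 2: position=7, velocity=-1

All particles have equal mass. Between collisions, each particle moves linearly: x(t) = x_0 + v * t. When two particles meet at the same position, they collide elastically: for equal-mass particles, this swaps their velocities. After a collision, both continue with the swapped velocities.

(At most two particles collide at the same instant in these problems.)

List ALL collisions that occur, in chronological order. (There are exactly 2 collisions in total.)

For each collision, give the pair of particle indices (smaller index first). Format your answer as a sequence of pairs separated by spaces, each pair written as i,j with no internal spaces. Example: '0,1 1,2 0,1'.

Answer: 0,1 1,2

Derivation:
Collision at t=1/7: particles 0 and 1 swap velocities; positions: p0=4/7 p1=4/7 p2=48/7; velocities now: v0=-3 v1=4 v2=-1
Collision at t=7/5: particles 1 and 2 swap velocities; positions: p0=-16/5 p1=28/5 p2=28/5; velocities now: v0=-3 v1=-1 v2=4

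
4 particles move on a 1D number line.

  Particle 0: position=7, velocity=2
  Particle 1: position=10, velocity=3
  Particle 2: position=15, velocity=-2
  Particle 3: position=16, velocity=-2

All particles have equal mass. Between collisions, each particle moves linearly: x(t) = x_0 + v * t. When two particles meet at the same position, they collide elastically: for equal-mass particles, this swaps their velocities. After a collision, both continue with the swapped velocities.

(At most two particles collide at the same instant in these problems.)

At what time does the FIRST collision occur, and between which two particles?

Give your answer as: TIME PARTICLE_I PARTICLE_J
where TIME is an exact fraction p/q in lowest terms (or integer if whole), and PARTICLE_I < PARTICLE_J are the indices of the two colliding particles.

Answer: 1 1 2

Derivation:
Pair (0,1): pos 7,10 vel 2,3 -> not approaching (rel speed -1 <= 0)
Pair (1,2): pos 10,15 vel 3,-2 -> gap=5, closing at 5/unit, collide at t=1
Pair (2,3): pos 15,16 vel -2,-2 -> not approaching (rel speed 0 <= 0)
Earliest collision: t=1 between 1 and 2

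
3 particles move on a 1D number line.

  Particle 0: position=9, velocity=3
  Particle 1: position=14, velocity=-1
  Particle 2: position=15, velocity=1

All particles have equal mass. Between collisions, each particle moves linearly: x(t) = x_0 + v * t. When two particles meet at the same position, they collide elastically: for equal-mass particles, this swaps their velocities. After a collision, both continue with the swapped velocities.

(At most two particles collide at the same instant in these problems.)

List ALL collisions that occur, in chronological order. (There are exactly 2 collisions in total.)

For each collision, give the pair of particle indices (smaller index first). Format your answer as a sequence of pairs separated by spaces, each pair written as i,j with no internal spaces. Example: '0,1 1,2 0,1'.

Answer: 0,1 1,2

Derivation:
Collision at t=5/4: particles 0 and 1 swap velocities; positions: p0=51/4 p1=51/4 p2=65/4; velocities now: v0=-1 v1=3 v2=1
Collision at t=3: particles 1 and 2 swap velocities; positions: p0=11 p1=18 p2=18; velocities now: v0=-1 v1=1 v2=3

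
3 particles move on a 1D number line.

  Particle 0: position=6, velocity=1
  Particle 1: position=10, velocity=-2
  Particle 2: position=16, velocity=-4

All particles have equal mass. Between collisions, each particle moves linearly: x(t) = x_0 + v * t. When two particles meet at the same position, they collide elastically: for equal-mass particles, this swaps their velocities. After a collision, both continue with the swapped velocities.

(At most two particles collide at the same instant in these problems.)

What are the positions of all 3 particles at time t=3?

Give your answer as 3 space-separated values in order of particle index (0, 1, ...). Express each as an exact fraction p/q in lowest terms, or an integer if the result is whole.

Answer: 4 4 9

Derivation:
Collision at t=4/3: particles 0 and 1 swap velocities; positions: p0=22/3 p1=22/3 p2=32/3; velocities now: v0=-2 v1=1 v2=-4
Collision at t=2: particles 1 and 2 swap velocities; positions: p0=6 p1=8 p2=8; velocities now: v0=-2 v1=-4 v2=1
Collision at t=3: particles 0 and 1 swap velocities; positions: p0=4 p1=4 p2=9; velocities now: v0=-4 v1=-2 v2=1
Advance to t=3 (no further collisions before then); velocities: v0=-4 v1=-2 v2=1; positions = 4 4 9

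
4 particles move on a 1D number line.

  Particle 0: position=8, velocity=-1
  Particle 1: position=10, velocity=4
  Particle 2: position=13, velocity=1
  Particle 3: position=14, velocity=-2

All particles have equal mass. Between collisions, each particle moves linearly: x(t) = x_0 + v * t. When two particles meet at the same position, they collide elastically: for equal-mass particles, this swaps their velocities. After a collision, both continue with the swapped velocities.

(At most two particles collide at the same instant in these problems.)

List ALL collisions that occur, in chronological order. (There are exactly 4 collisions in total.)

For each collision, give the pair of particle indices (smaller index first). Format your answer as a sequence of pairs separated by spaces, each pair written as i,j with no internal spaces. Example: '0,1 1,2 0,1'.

Collision at t=1/3: particles 2 and 3 swap velocities; positions: p0=23/3 p1=34/3 p2=40/3 p3=40/3; velocities now: v0=-1 v1=4 v2=-2 v3=1
Collision at t=2/3: particles 1 and 2 swap velocities; positions: p0=22/3 p1=38/3 p2=38/3 p3=41/3; velocities now: v0=-1 v1=-2 v2=4 v3=1
Collision at t=1: particles 2 and 3 swap velocities; positions: p0=7 p1=12 p2=14 p3=14; velocities now: v0=-1 v1=-2 v2=1 v3=4
Collision at t=6: particles 0 and 1 swap velocities; positions: p0=2 p1=2 p2=19 p3=34; velocities now: v0=-2 v1=-1 v2=1 v3=4

Answer: 2,3 1,2 2,3 0,1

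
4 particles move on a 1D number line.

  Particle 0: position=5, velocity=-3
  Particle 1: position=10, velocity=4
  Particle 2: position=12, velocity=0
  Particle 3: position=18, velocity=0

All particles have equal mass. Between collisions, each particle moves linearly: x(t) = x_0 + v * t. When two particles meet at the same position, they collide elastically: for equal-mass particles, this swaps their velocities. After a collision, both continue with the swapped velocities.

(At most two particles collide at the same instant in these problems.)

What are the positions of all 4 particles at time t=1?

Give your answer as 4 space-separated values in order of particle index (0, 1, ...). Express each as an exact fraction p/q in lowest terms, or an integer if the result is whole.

Answer: 2 12 14 18

Derivation:
Collision at t=1/2: particles 1 and 2 swap velocities; positions: p0=7/2 p1=12 p2=12 p3=18; velocities now: v0=-3 v1=0 v2=4 v3=0
Advance to t=1 (no further collisions before then); velocities: v0=-3 v1=0 v2=4 v3=0; positions = 2 12 14 18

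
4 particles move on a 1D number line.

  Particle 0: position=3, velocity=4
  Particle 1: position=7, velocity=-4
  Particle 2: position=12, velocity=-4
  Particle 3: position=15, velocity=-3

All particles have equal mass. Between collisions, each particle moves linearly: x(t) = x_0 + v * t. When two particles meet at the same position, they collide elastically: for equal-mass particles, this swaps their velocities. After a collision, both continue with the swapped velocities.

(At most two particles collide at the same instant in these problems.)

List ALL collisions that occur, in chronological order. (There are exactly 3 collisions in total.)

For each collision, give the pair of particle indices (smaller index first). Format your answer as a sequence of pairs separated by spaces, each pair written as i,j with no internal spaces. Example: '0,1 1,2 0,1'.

Collision at t=1/2: particles 0 and 1 swap velocities; positions: p0=5 p1=5 p2=10 p3=27/2; velocities now: v0=-4 v1=4 v2=-4 v3=-3
Collision at t=9/8: particles 1 and 2 swap velocities; positions: p0=5/2 p1=15/2 p2=15/2 p3=93/8; velocities now: v0=-4 v1=-4 v2=4 v3=-3
Collision at t=12/7: particles 2 and 3 swap velocities; positions: p0=1/7 p1=36/7 p2=69/7 p3=69/7; velocities now: v0=-4 v1=-4 v2=-3 v3=4

Answer: 0,1 1,2 2,3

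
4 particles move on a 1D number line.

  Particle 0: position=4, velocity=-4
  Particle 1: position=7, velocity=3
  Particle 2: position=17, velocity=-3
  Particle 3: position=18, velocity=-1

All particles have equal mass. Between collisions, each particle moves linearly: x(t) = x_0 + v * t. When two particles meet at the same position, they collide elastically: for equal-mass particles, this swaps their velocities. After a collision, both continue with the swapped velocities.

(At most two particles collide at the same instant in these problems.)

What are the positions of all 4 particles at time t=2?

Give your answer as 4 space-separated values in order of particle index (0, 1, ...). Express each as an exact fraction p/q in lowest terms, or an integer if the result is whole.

Answer: -4 11 13 16

Derivation:
Collision at t=5/3: particles 1 and 2 swap velocities; positions: p0=-8/3 p1=12 p2=12 p3=49/3; velocities now: v0=-4 v1=-3 v2=3 v3=-1
Advance to t=2 (no further collisions before then); velocities: v0=-4 v1=-3 v2=3 v3=-1; positions = -4 11 13 16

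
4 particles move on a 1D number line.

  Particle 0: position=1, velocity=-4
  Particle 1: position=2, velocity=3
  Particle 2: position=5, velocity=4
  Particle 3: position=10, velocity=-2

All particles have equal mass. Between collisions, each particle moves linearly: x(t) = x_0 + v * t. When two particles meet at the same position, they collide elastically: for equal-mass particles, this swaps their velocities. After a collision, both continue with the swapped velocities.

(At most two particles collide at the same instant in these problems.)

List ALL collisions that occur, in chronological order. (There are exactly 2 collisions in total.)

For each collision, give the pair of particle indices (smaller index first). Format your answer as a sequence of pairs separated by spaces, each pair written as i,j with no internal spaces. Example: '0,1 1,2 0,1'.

Collision at t=5/6: particles 2 and 3 swap velocities; positions: p0=-7/3 p1=9/2 p2=25/3 p3=25/3; velocities now: v0=-4 v1=3 v2=-2 v3=4
Collision at t=8/5: particles 1 and 2 swap velocities; positions: p0=-27/5 p1=34/5 p2=34/5 p3=57/5; velocities now: v0=-4 v1=-2 v2=3 v3=4

Answer: 2,3 1,2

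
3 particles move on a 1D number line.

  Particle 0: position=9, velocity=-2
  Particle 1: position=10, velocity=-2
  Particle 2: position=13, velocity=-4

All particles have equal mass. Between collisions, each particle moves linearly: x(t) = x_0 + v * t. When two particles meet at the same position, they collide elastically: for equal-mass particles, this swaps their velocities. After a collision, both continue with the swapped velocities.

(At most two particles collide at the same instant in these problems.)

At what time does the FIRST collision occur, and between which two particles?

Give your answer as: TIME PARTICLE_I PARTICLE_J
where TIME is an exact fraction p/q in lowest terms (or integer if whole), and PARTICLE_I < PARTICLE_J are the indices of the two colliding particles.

Pair (0,1): pos 9,10 vel -2,-2 -> not approaching (rel speed 0 <= 0)
Pair (1,2): pos 10,13 vel -2,-4 -> gap=3, closing at 2/unit, collide at t=3/2
Earliest collision: t=3/2 between 1 and 2

Answer: 3/2 1 2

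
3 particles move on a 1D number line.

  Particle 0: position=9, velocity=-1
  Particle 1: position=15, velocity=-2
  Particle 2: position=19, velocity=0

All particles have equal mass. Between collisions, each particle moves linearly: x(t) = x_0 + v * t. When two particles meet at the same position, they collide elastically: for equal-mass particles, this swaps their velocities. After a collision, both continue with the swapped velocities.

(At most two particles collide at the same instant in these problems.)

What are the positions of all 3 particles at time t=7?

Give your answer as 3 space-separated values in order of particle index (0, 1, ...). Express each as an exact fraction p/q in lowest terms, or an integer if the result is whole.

Answer: 1 2 19

Derivation:
Collision at t=6: particles 0 and 1 swap velocities; positions: p0=3 p1=3 p2=19; velocities now: v0=-2 v1=-1 v2=0
Advance to t=7 (no further collisions before then); velocities: v0=-2 v1=-1 v2=0; positions = 1 2 19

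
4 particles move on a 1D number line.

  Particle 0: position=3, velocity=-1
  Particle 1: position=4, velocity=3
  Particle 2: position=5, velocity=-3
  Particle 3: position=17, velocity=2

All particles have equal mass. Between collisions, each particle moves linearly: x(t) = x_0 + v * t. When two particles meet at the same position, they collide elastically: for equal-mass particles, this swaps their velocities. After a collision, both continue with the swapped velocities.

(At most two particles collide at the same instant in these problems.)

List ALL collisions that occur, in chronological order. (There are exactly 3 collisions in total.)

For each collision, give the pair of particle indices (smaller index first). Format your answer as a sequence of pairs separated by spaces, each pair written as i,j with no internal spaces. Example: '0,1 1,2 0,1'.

Answer: 1,2 0,1 2,3

Derivation:
Collision at t=1/6: particles 1 and 2 swap velocities; positions: p0=17/6 p1=9/2 p2=9/2 p3=52/3; velocities now: v0=-1 v1=-3 v2=3 v3=2
Collision at t=1: particles 0 and 1 swap velocities; positions: p0=2 p1=2 p2=7 p3=19; velocities now: v0=-3 v1=-1 v2=3 v3=2
Collision at t=13: particles 2 and 3 swap velocities; positions: p0=-34 p1=-10 p2=43 p3=43; velocities now: v0=-3 v1=-1 v2=2 v3=3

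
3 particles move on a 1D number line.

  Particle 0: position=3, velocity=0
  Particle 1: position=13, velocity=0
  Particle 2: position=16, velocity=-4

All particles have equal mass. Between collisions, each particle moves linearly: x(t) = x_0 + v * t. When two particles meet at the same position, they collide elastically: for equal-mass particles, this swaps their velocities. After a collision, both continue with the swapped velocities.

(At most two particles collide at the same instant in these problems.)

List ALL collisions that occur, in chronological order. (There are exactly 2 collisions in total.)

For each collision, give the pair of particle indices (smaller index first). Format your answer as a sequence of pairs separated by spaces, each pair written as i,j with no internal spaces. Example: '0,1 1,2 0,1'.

Answer: 1,2 0,1

Derivation:
Collision at t=3/4: particles 1 and 2 swap velocities; positions: p0=3 p1=13 p2=13; velocities now: v0=0 v1=-4 v2=0
Collision at t=13/4: particles 0 and 1 swap velocities; positions: p0=3 p1=3 p2=13; velocities now: v0=-4 v1=0 v2=0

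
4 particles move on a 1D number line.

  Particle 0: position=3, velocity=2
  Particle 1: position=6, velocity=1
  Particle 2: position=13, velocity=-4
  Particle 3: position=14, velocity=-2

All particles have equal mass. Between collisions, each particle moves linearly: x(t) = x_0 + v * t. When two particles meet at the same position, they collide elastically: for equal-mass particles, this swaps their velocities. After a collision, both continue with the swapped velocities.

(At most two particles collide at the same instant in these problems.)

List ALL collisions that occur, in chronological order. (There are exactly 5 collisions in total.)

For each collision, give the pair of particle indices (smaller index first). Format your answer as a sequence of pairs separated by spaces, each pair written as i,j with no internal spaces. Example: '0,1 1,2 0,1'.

Answer: 1,2 0,1 2,3 1,2 2,3

Derivation:
Collision at t=7/5: particles 1 and 2 swap velocities; positions: p0=29/5 p1=37/5 p2=37/5 p3=56/5; velocities now: v0=2 v1=-4 v2=1 v3=-2
Collision at t=5/3: particles 0 and 1 swap velocities; positions: p0=19/3 p1=19/3 p2=23/3 p3=32/3; velocities now: v0=-4 v1=2 v2=1 v3=-2
Collision at t=8/3: particles 2 and 3 swap velocities; positions: p0=7/3 p1=25/3 p2=26/3 p3=26/3; velocities now: v0=-4 v1=2 v2=-2 v3=1
Collision at t=11/4: particles 1 and 2 swap velocities; positions: p0=2 p1=17/2 p2=17/2 p3=35/4; velocities now: v0=-4 v1=-2 v2=2 v3=1
Collision at t=3: particles 2 and 3 swap velocities; positions: p0=1 p1=8 p2=9 p3=9; velocities now: v0=-4 v1=-2 v2=1 v3=2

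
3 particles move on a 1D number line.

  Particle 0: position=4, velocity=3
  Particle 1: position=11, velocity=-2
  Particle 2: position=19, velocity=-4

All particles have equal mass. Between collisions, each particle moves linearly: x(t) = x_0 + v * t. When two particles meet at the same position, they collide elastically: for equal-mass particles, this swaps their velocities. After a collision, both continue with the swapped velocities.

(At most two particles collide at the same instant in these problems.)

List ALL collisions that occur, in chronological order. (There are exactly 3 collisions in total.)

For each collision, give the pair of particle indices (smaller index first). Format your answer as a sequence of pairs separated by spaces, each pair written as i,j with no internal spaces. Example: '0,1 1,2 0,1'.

Collision at t=7/5: particles 0 and 1 swap velocities; positions: p0=41/5 p1=41/5 p2=67/5; velocities now: v0=-2 v1=3 v2=-4
Collision at t=15/7: particles 1 and 2 swap velocities; positions: p0=47/7 p1=73/7 p2=73/7; velocities now: v0=-2 v1=-4 v2=3
Collision at t=4: particles 0 and 1 swap velocities; positions: p0=3 p1=3 p2=16; velocities now: v0=-4 v1=-2 v2=3

Answer: 0,1 1,2 0,1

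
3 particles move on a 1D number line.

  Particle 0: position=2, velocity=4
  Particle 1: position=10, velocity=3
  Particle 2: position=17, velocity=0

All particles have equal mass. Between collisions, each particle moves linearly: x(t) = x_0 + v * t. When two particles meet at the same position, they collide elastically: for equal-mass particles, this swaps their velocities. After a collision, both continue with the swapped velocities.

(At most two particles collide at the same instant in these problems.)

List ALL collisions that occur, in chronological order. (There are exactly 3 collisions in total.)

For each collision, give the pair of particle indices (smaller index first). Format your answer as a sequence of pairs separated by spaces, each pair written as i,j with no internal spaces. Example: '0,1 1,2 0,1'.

Answer: 1,2 0,1 1,2

Derivation:
Collision at t=7/3: particles 1 and 2 swap velocities; positions: p0=34/3 p1=17 p2=17; velocities now: v0=4 v1=0 v2=3
Collision at t=15/4: particles 0 and 1 swap velocities; positions: p0=17 p1=17 p2=85/4; velocities now: v0=0 v1=4 v2=3
Collision at t=8: particles 1 and 2 swap velocities; positions: p0=17 p1=34 p2=34; velocities now: v0=0 v1=3 v2=4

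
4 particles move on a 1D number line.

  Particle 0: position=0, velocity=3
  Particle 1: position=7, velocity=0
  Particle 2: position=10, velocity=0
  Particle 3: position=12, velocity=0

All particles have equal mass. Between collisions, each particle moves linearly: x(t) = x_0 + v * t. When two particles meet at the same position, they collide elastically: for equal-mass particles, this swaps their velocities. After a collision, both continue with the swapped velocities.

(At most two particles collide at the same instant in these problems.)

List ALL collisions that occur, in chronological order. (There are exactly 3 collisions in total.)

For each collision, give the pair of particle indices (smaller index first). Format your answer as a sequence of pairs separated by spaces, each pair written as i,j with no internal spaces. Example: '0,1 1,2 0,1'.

Answer: 0,1 1,2 2,3

Derivation:
Collision at t=7/3: particles 0 and 1 swap velocities; positions: p0=7 p1=7 p2=10 p3=12; velocities now: v0=0 v1=3 v2=0 v3=0
Collision at t=10/3: particles 1 and 2 swap velocities; positions: p0=7 p1=10 p2=10 p3=12; velocities now: v0=0 v1=0 v2=3 v3=0
Collision at t=4: particles 2 and 3 swap velocities; positions: p0=7 p1=10 p2=12 p3=12; velocities now: v0=0 v1=0 v2=0 v3=3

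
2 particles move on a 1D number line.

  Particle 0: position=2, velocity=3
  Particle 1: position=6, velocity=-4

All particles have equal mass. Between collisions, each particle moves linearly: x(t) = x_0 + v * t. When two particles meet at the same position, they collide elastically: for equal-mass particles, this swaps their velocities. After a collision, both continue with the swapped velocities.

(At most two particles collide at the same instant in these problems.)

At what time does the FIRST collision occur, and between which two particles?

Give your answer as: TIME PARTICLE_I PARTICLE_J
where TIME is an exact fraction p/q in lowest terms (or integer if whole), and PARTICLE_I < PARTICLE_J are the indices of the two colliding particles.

Answer: 4/7 0 1

Derivation:
Pair (0,1): pos 2,6 vel 3,-4 -> gap=4, closing at 7/unit, collide at t=4/7
Earliest collision: t=4/7 between 0 and 1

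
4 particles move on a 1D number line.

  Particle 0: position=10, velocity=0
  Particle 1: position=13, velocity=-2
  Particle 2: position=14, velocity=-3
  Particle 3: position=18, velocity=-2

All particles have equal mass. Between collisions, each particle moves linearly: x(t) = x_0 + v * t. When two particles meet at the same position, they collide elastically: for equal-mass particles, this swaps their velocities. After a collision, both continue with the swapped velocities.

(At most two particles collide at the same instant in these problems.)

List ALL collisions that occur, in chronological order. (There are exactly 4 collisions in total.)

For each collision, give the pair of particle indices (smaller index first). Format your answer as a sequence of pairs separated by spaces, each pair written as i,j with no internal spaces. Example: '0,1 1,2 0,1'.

Collision at t=1: particles 1 and 2 swap velocities; positions: p0=10 p1=11 p2=11 p3=16; velocities now: v0=0 v1=-3 v2=-2 v3=-2
Collision at t=4/3: particles 0 and 1 swap velocities; positions: p0=10 p1=10 p2=31/3 p3=46/3; velocities now: v0=-3 v1=0 v2=-2 v3=-2
Collision at t=3/2: particles 1 and 2 swap velocities; positions: p0=19/2 p1=10 p2=10 p3=15; velocities now: v0=-3 v1=-2 v2=0 v3=-2
Collision at t=4: particles 2 and 3 swap velocities; positions: p0=2 p1=5 p2=10 p3=10; velocities now: v0=-3 v1=-2 v2=-2 v3=0

Answer: 1,2 0,1 1,2 2,3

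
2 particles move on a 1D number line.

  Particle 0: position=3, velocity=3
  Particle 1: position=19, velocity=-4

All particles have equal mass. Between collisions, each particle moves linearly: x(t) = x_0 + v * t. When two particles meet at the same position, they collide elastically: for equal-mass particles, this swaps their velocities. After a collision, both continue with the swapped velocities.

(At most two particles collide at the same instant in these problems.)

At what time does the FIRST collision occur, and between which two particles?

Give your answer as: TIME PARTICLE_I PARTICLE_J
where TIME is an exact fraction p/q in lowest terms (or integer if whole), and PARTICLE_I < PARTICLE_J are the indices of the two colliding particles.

Answer: 16/7 0 1

Derivation:
Pair (0,1): pos 3,19 vel 3,-4 -> gap=16, closing at 7/unit, collide at t=16/7
Earliest collision: t=16/7 between 0 and 1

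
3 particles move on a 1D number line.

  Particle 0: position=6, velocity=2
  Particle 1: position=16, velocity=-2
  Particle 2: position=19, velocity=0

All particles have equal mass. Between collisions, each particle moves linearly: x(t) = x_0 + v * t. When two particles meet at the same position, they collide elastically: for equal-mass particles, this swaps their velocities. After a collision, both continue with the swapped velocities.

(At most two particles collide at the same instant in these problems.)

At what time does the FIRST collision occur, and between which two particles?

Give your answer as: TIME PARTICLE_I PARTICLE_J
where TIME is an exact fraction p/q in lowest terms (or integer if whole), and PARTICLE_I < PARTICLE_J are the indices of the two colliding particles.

Pair (0,1): pos 6,16 vel 2,-2 -> gap=10, closing at 4/unit, collide at t=5/2
Pair (1,2): pos 16,19 vel -2,0 -> not approaching (rel speed -2 <= 0)
Earliest collision: t=5/2 between 0 and 1

Answer: 5/2 0 1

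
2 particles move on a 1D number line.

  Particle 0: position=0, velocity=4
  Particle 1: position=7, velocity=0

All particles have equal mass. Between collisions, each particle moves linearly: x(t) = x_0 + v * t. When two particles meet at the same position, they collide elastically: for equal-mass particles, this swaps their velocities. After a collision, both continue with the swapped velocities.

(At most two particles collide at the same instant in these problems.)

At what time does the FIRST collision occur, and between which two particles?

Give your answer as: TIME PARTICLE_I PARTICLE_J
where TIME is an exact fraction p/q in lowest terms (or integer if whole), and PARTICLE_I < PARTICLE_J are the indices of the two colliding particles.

Pair (0,1): pos 0,7 vel 4,0 -> gap=7, closing at 4/unit, collide at t=7/4
Earliest collision: t=7/4 between 0 and 1

Answer: 7/4 0 1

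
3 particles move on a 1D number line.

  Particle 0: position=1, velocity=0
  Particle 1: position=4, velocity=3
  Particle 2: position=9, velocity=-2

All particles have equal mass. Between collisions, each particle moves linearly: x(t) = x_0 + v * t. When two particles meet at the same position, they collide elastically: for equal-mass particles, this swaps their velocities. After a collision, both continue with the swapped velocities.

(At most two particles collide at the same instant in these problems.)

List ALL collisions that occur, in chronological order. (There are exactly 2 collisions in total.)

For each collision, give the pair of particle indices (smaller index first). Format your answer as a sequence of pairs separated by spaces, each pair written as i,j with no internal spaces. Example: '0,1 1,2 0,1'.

Collision at t=1: particles 1 and 2 swap velocities; positions: p0=1 p1=7 p2=7; velocities now: v0=0 v1=-2 v2=3
Collision at t=4: particles 0 and 1 swap velocities; positions: p0=1 p1=1 p2=16; velocities now: v0=-2 v1=0 v2=3

Answer: 1,2 0,1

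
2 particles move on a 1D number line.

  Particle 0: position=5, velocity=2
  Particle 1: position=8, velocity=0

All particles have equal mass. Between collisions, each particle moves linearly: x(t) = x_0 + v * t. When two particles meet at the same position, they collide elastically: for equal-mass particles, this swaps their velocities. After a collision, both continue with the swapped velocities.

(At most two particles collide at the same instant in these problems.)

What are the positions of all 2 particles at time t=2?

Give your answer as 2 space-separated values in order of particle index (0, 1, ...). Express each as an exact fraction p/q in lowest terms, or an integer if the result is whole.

Answer: 8 9

Derivation:
Collision at t=3/2: particles 0 and 1 swap velocities; positions: p0=8 p1=8; velocities now: v0=0 v1=2
Advance to t=2 (no further collisions before then); velocities: v0=0 v1=2; positions = 8 9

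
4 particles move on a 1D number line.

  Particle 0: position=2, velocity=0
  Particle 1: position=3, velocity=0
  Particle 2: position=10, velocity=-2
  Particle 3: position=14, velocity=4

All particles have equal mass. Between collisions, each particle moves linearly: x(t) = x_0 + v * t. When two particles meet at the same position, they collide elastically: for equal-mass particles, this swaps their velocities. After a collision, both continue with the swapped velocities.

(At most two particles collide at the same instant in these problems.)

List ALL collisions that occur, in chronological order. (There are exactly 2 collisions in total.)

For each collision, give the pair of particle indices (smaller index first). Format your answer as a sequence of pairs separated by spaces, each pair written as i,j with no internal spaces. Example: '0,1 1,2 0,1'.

Answer: 1,2 0,1

Derivation:
Collision at t=7/2: particles 1 and 2 swap velocities; positions: p0=2 p1=3 p2=3 p3=28; velocities now: v0=0 v1=-2 v2=0 v3=4
Collision at t=4: particles 0 and 1 swap velocities; positions: p0=2 p1=2 p2=3 p3=30; velocities now: v0=-2 v1=0 v2=0 v3=4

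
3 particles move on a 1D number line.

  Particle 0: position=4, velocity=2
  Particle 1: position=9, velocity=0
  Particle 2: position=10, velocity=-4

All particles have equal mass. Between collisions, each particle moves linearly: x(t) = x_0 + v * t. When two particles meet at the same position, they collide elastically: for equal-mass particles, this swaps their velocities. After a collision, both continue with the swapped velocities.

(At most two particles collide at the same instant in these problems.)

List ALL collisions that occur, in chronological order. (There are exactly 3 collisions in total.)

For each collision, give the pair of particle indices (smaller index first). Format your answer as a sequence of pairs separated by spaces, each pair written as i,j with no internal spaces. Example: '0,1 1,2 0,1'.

Collision at t=1/4: particles 1 and 2 swap velocities; positions: p0=9/2 p1=9 p2=9; velocities now: v0=2 v1=-4 v2=0
Collision at t=1: particles 0 and 1 swap velocities; positions: p0=6 p1=6 p2=9; velocities now: v0=-4 v1=2 v2=0
Collision at t=5/2: particles 1 and 2 swap velocities; positions: p0=0 p1=9 p2=9; velocities now: v0=-4 v1=0 v2=2

Answer: 1,2 0,1 1,2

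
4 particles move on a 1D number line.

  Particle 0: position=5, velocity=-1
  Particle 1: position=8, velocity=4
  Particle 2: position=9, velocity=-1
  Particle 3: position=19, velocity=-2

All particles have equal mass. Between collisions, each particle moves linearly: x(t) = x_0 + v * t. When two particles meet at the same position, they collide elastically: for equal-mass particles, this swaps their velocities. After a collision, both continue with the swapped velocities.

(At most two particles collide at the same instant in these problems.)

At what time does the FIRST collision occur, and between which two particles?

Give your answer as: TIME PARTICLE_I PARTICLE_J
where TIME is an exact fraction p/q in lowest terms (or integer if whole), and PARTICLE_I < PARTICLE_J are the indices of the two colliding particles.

Pair (0,1): pos 5,8 vel -1,4 -> not approaching (rel speed -5 <= 0)
Pair (1,2): pos 8,9 vel 4,-1 -> gap=1, closing at 5/unit, collide at t=1/5
Pair (2,3): pos 9,19 vel -1,-2 -> gap=10, closing at 1/unit, collide at t=10
Earliest collision: t=1/5 between 1 and 2

Answer: 1/5 1 2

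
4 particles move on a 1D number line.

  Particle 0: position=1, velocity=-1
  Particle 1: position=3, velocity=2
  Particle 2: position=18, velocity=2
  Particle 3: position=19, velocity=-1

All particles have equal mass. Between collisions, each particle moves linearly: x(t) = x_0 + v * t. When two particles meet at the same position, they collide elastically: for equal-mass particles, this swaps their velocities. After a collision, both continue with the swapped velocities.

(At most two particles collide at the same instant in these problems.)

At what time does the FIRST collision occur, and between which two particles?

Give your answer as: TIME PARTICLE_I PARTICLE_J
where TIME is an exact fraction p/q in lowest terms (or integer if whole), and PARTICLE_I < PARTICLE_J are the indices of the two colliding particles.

Pair (0,1): pos 1,3 vel -1,2 -> not approaching (rel speed -3 <= 0)
Pair (1,2): pos 3,18 vel 2,2 -> not approaching (rel speed 0 <= 0)
Pair (2,3): pos 18,19 vel 2,-1 -> gap=1, closing at 3/unit, collide at t=1/3
Earliest collision: t=1/3 between 2 and 3

Answer: 1/3 2 3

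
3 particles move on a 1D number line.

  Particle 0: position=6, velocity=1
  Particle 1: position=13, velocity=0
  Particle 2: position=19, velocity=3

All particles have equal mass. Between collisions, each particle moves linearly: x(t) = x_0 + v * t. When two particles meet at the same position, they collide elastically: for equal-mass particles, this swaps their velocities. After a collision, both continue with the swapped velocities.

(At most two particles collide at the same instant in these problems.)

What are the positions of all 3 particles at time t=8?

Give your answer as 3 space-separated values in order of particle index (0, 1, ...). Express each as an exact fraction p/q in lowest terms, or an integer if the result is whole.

Answer: 13 14 43

Derivation:
Collision at t=7: particles 0 and 1 swap velocities; positions: p0=13 p1=13 p2=40; velocities now: v0=0 v1=1 v2=3
Advance to t=8 (no further collisions before then); velocities: v0=0 v1=1 v2=3; positions = 13 14 43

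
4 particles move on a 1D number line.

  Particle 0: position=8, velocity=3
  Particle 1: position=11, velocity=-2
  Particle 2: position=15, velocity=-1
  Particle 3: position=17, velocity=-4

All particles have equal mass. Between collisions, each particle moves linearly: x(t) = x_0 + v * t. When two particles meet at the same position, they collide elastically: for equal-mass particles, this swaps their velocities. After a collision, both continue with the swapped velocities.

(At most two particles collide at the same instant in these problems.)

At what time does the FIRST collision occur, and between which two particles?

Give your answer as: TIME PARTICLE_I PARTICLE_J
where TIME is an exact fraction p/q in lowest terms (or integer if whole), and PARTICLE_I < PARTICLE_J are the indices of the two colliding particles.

Answer: 3/5 0 1

Derivation:
Pair (0,1): pos 8,11 vel 3,-2 -> gap=3, closing at 5/unit, collide at t=3/5
Pair (1,2): pos 11,15 vel -2,-1 -> not approaching (rel speed -1 <= 0)
Pair (2,3): pos 15,17 vel -1,-4 -> gap=2, closing at 3/unit, collide at t=2/3
Earliest collision: t=3/5 between 0 and 1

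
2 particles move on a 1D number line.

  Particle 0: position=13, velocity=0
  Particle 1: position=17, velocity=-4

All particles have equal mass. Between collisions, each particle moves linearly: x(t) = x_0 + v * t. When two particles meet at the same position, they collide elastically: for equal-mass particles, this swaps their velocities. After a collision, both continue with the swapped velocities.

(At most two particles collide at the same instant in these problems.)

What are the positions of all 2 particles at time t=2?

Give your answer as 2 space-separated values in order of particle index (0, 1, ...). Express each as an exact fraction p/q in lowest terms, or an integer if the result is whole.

Collision at t=1: particles 0 and 1 swap velocities; positions: p0=13 p1=13; velocities now: v0=-4 v1=0
Advance to t=2 (no further collisions before then); velocities: v0=-4 v1=0; positions = 9 13

Answer: 9 13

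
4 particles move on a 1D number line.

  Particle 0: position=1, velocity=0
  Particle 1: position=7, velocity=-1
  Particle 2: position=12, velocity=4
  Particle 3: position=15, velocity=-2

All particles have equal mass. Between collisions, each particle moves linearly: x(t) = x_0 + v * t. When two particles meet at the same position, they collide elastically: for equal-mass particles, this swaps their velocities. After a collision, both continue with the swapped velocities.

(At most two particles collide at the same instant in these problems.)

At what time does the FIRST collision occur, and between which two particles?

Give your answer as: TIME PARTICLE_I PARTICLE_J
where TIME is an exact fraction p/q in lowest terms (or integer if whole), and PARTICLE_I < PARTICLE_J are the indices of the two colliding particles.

Pair (0,1): pos 1,7 vel 0,-1 -> gap=6, closing at 1/unit, collide at t=6
Pair (1,2): pos 7,12 vel -1,4 -> not approaching (rel speed -5 <= 0)
Pair (2,3): pos 12,15 vel 4,-2 -> gap=3, closing at 6/unit, collide at t=1/2
Earliest collision: t=1/2 between 2 and 3

Answer: 1/2 2 3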